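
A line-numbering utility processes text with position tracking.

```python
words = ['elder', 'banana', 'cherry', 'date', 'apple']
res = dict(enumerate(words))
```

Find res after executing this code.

Step 1: enumerate pairs indices with words:
  0 -> 'elder'
  1 -> 'banana'
  2 -> 'cherry'
  3 -> 'date'
  4 -> 'apple'
Therefore res = {0: 'elder', 1: 'banana', 2: 'cherry', 3: 'date', 4: 'apple'}.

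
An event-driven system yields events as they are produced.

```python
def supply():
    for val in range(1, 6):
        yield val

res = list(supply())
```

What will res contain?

Step 1: The generator yields each value from range(1, 6).
Step 2: list() consumes all yields: [1, 2, 3, 4, 5].
Therefore res = [1, 2, 3, 4, 5].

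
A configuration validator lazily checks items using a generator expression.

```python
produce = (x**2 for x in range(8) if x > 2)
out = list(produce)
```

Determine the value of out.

Step 1: For range(8), keep x > 2, then square:
  x=0: 0 <= 2, excluded
  x=1: 1 <= 2, excluded
  x=2: 2 <= 2, excluded
  x=3: 3 > 2, yield 3**2 = 9
  x=4: 4 > 2, yield 4**2 = 16
  x=5: 5 > 2, yield 5**2 = 25
  x=6: 6 > 2, yield 6**2 = 36
  x=7: 7 > 2, yield 7**2 = 49
Therefore out = [9, 16, 25, 36, 49].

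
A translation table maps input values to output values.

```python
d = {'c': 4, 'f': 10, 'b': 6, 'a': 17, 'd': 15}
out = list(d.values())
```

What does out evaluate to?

Step 1: d.values() returns the dictionary values in insertion order.
Therefore out = [4, 10, 6, 17, 15].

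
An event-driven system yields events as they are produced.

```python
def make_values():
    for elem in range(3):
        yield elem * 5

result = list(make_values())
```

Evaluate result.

Step 1: For each elem in range(3), yield elem * 5:
  elem=0: yield 0 * 5 = 0
  elem=1: yield 1 * 5 = 5
  elem=2: yield 2 * 5 = 10
Therefore result = [0, 5, 10].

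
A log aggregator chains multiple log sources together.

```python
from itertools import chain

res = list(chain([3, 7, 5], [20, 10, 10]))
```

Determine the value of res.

Step 1: chain() concatenates iterables: [3, 7, 5] + [20, 10, 10].
Therefore res = [3, 7, 5, 20, 10, 10].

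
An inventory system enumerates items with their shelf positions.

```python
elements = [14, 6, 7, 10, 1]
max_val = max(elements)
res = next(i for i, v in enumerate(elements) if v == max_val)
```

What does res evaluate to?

Step 1: max([14, 6, 7, 10, 1]) = 14.
Step 2: Find first index where value == 14:
  Index 0: 14 == 14, found!
Therefore res = 0.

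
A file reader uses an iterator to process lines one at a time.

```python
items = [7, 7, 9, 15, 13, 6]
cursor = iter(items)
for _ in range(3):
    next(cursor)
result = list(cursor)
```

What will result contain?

Step 1: Create iterator over [7, 7, 9, 15, 13, 6].
Step 2: Advance 3 positions (consuming [7, 7, 9]).
Step 3: list() collects remaining elements: [15, 13, 6].
Therefore result = [15, 13, 6].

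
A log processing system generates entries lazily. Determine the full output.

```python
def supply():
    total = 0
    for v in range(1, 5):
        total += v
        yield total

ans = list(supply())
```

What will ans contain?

Step 1: Generator accumulates running sum:
  v=1: total = 1, yield 1
  v=2: total = 3, yield 3
  v=3: total = 6, yield 6
  v=4: total = 10, yield 10
Therefore ans = [1, 3, 6, 10].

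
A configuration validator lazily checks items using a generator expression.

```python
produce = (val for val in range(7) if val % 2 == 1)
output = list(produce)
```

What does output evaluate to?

Step 1: Filter range(7) keeping only odd values:
  val=0: even, excluded
  val=1: odd, included
  val=2: even, excluded
  val=3: odd, included
  val=4: even, excluded
  val=5: odd, included
  val=6: even, excluded
Therefore output = [1, 3, 5].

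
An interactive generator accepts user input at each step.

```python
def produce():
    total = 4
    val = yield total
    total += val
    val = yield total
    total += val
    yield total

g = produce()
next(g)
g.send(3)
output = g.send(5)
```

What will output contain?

Step 1: next() -> yield total=4.
Step 2: send(3) -> val=3, total = 4+3 = 7, yield 7.
Step 3: send(5) -> val=5, total = 7+5 = 12, yield 12.
Therefore output = 12.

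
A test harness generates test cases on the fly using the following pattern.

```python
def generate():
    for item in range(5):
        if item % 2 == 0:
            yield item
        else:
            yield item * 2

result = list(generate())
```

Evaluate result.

Step 1: For each item in range(5), yield item if even, else item*2:
  item=0 (even): yield 0
  item=1 (odd): yield 1*2 = 2
  item=2 (even): yield 2
  item=3 (odd): yield 3*2 = 6
  item=4 (even): yield 4
Therefore result = [0, 2, 2, 6, 4].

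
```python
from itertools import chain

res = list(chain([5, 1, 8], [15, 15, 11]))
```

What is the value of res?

Step 1: chain() concatenates iterables: [5, 1, 8] + [15, 15, 11].
Therefore res = [5, 1, 8, 15, 15, 11].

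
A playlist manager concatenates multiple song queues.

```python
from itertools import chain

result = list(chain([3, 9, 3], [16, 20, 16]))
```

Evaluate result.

Step 1: chain() concatenates iterables: [3, 9, 3] + [16, 20, 16].
Therefore result = [3, 9, 3, 16, 20, 16].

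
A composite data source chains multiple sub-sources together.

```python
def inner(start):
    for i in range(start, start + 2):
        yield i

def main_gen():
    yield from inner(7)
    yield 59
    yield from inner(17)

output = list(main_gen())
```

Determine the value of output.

Step 1: main_gen() delegates to inner(7):
  yield 7
  yield 8
Step 2: yield 59
Step 3: Delegates to inner(17):
  yield 17
  yield 18
Therefore output = [7, 8, 59, 17, 18].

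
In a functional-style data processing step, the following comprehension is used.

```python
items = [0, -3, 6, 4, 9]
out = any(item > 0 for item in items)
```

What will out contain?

Step 1: Check item > 0 for each element in [0, -3, 6, 4, 9]:
  0 > 0: False
  -3 > 0: False
  6 > 0: True
  4 > 0: True
  9 > 0: True
Step 2: any() returns True.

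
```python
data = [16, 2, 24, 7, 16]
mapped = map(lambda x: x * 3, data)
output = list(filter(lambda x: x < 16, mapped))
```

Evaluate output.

Step 1: Map x * 3:
  16 -> 48
  2 -> 6
  24 -> 72
  7 -> 21
  16 -> 48
Step 2: Filter for < 16:
  48: removed
  6: kept
  72: removed
  21: removed
  48: removed
Therefore output = [6].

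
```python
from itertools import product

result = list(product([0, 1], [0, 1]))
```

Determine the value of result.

Step 1: product([0, 1], [0, 1]) gives all pairs:
  (0, 0)
  (0, 1)
  (1, 0)
  (1, 1)
Therefore result = [(0, 0), (0, 1), (1, 0), (1, 1)].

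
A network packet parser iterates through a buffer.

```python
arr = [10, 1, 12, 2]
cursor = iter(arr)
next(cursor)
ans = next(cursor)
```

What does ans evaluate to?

Step 1: Create iterator over [10, 1, 12, 2].
Step 2: next() consumes 10.
Step 3: next() returns 1.
Therefore ans = 1.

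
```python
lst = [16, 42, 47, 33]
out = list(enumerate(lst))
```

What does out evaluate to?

Step 1: enumerate pairs each element with its index:
  (0, 16)
  (1, 42)
  (2, 47)
  (3, 33)
Therefore out = [(0, 16), (1, 42), (2, 47), (3, 33)].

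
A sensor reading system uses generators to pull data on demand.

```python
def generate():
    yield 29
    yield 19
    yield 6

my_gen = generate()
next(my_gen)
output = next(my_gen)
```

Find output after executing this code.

Step 1: generate() creates a generator.
Step 2: next(my_gen) yields 29 (consumed and discarded).
Step 3: next(my_gen) yields 19, assigned to output.
Therefore output = 19.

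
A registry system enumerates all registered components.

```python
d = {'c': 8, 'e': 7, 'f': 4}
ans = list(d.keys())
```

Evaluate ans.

Step 1: d.keys() returns the dictionary keys in insertion order.
Therefore ans = ['c', 'e', 'f'].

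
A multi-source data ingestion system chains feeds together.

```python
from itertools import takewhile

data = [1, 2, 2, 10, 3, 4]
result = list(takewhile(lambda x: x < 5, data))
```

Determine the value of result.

Step 1: takewhile stops at first element >= 5:
  1 < 5: take
  2 < 5: take
  2 < 5: take
  10 >= 5: stop
Therefore result = [1, 2, 2].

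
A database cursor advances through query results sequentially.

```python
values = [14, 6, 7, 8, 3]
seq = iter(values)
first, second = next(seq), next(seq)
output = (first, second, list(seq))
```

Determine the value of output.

Step 1: Create iterator over [14, 6, 7, 8, 3].
Step 2: first = 14, second = 6.
Step 3: Remaining elements: [7, 8, 3].
Therefore output = (14, 6, [7, 8, 3]).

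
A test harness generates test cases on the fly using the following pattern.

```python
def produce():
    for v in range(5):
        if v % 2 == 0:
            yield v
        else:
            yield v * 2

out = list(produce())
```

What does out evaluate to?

Step 1: For each v in range(5), yield v if even, else v*2:
  v=0 (even): yield 0
  v=1 (odd): yield 1*2 = 2
  v=2 (even): yield 2
  v=3 (odd): yield 3*2 = 6
  v=4 (even): yield 4
Therefore out = [0, 2, 2, 6, 4].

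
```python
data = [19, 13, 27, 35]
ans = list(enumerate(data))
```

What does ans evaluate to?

Step 1: enumerate pairs each element with its index:
  (0, 19)
  (1, 13)
  (2, 27)
  (3, 35)
Therefore ans = [(0, 19), (1, 13), (2, 27), (3, 35)].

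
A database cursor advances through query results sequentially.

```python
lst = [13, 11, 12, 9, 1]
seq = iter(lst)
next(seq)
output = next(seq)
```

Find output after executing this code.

Step 1: Create iterator over [13, 11, 12, 9, 1].
Step 2: next() consumes 13.
Step 3: next() returns 11.
Therefore output = 11.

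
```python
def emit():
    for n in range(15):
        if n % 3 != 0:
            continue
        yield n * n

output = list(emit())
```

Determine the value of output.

Step 1: Only yield n**2 when n is divisible by 3:
  n=0: 0 % 3 == 0, yield 0**2 = 0
  n=3: 3 % 3 == 0, yield 3**2 = 9
  n=6: 6 % 3 == 0, yield 6**2 = 36
  n=9: 9 % 3 == 0, yield 9**2 = 81
  n=12: 12 % 3 == 0, yield 12**2 = 144
Therefore output = [0, 9, 36, 81, 144].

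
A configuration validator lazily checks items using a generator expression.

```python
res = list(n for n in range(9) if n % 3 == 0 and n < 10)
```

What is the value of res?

Step 1: Filter range(9) where n % 3 == 0 and n < 10:
  n=0: both conditions met, included
  n=1: excluded (1 % 3 != 0)
  n=2: excluded (2 % 3 != 0)
  n=3: both conditions met, included
  n=4: excluded (4 % 3 != 0)
  n=5: excluded (5 % 3 != 0)
  n=6: both conditions met, included
  n=7: excluded (7 % 3 != 0)
  n=8: excluded (8 % 3 != 0)
Therefore res = [0, 3, 6].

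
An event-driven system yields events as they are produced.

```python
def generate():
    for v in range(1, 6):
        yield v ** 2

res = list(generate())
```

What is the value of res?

Step 1: For each v in range(1, 6), yield v**2:
  v=1: yield 1**2 = 1
  v=2: yield 2**2 = 4
  v=3: yield 3**2 = 9
  v=4: yield 4**2 = 16
  v=5: yield 5**2 = 25
Therefore res = [1, 4, 9, 16, 25].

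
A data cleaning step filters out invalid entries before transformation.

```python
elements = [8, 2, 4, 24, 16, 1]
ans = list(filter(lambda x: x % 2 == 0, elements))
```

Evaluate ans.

Step 1: Filter elements divisible by 2:
  8 % 2 = 0: kept
  2 % 2 = 0: kept
  4 % 2 = 0: kept
  24 % 2 = 0: kept
  16 % 2 = 0: kept
  1 % 2 = 1: removed
Therefore ans = [8, 2, 4, 24, 16].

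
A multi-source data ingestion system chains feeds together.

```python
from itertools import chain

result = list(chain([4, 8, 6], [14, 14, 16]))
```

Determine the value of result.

Step 1: chain() concatenates iterables: [4, 8, 6] + [14, 14, 16].
Therefore result = [4, 8, 6, 14, 14, 16].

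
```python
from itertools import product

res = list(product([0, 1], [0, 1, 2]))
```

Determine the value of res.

Step 1: product([0, 1], [0, 1, 2]) gives all pairs:
  (0, 0)
  (0, 1)
  (0, 2)
  (1, 0)
  (1, 1)
  (1, 2)
Therefore res = [(0, 0), (0, 1), (0, 2), (1, 0), (1, 1), (1, 2)].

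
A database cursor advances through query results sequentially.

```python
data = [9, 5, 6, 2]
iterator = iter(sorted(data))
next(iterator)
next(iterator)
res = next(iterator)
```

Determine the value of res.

Step 1: sorted([9, 5, 6, 2]) = [2, 5, 6, 9].
Step 2: Create iterator and skip 2 elements.
Step 3: next() returns 6.
Therefore res = 6.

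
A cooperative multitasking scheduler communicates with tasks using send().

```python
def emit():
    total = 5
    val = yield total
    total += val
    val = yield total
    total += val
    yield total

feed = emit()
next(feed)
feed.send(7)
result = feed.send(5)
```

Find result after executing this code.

Step 1: next() -> yield total=5.
Step 2: send(7) -> val=7, total = 5+7 = 12, yield 12.
Step 3: send(5) -> val=5, total = 12+5 = 17, yield 17.
Therefore result = 17.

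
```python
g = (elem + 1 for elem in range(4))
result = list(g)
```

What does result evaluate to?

Step 1: For each elem in range(4), compute elem+1:
  elem=0: 0+1 = 1
  elem=1: 1+1 = 2
  elem=2: 2+1 = 3
  elem=3: 3+1 = 4
Therefore result = [1, 2, 3, 4].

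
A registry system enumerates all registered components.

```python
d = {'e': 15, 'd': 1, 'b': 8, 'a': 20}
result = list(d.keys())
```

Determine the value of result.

Step 1: d.keys() returns the dictionary keys in insertion order.
Therefore result = ['e', 'd', 'b', 'a'].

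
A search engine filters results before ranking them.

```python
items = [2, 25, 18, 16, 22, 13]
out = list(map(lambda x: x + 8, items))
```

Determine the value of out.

Step 1: Apply lambda x: x + 8 to each element:
  2 -> 10
  25 -> 33
  18 -> 26
  16 -> 24
  22 -> 30
  13 -> 21
Therefore out = [10, 33, 26, 24, 30, 21].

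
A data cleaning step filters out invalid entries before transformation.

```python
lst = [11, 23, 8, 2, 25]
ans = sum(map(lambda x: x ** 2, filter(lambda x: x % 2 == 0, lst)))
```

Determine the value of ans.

Step 1: Filter even numbers from [11, 23, 8, 2, 25]: [8, 2]
Step 2: Square each: [64, 4]
Step 3: Sum = 68.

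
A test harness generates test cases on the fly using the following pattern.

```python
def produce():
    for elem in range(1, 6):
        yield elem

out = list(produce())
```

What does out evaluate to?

Step 1: The generator yields each value from range(1, 6).
Step 2: list() consumes all yields: [1, 2, 3, 4, 5].
Therefore out = [1, 2, 3, 4, 5].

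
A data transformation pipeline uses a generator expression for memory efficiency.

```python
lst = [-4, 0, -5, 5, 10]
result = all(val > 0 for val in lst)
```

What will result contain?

Step 1: Check val > 0 for each element in [-4, 0, -5, 5, 10]:
  -4 > 0: False
  0 > 0: False
  -5 > 0: False
  5 > 0: True
  10 > 0: True
Step 2: all() returns False.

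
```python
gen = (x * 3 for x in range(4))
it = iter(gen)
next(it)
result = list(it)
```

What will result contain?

Step 1: Generator produces [0, 3, 6, 9].
Step 2: next(it) consumes first element (0).
Step 3: list(it) collects remaining: [3, 6, 9].
Therefore result = [3, 6, 9].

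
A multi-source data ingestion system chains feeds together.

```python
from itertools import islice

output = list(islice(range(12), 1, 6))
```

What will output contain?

Step 1: islice(range(12), 1, 6) takes elements at indices [1, 6).
Step 2: Elements: [1, 2, 3, 4, 5].
Therefore output = [1, 2, 3, 4, 5].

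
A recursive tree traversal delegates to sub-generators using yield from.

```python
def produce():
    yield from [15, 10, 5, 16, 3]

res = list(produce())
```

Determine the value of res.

Step 1: yield from delegates to the iterable, yielding each element.
Step 2: Collected values: [15, 10, 5, 16, 3].
Therefore res = [15, 10, 5, 16, 3].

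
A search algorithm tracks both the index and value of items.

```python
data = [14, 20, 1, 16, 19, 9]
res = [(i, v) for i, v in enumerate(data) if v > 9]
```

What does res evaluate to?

Step 1: Filter enumerate([14, 20, 1, 16, 19, 9]) keeping v > 9:
  (0, 14): 14 > 9, included
  (1, 20): 20 > 9, included
  (2, 1): 1 <= 9, excluded
  (3, 16): 16 > 9, included
  (4, 19): 19 > 9, included
  (5, 9): 9 <= 9, excluded
Therefore res = [(0, 14), (1, 20), (3, 16), (4, 19)].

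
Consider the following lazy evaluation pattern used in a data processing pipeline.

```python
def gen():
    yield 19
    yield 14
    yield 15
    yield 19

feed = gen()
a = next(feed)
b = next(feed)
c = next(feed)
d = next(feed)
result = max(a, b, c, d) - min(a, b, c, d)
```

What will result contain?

Step 1: Create generator and consume all values:
  a = next(feed) = 19
  b = next(feed) = 14
  c = next(feed) = 15
  d = next(feed) = 19
Step 2: max = 19, min = 14, result = 19 - 14 = 5.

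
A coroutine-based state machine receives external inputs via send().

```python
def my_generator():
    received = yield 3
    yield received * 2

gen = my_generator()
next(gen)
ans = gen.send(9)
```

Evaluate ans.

Step 1: next(gen) advances to first yield, producing 3.
Step 2: send(9) resumes, received = 9.
Step 3: yield received * 2 = 9 * 2 = 18.
Therefore ans = 18.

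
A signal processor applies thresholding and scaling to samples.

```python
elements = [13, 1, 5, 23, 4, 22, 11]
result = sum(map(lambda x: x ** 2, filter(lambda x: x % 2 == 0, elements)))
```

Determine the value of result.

Step 1: Filter even numbers from [13, 1, 5, 23, 4, 22, 11]: [4, 22]
Step 2: Square each: [16, 484]
Step 3: Sum = 500.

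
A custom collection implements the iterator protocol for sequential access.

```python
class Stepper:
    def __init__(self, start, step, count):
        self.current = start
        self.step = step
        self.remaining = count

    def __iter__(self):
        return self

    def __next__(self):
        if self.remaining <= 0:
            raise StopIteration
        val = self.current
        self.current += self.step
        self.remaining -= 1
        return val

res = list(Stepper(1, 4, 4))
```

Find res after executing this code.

Step 1: Stepper starts at 1, increments by 4, for 4 steps:
  Yield 1, then current += 4
  Yield 5, then current += 4
  Yield 9, then current += 4
  Yield 13, then current += 4
Therefore res = [1, 5, 9, 13].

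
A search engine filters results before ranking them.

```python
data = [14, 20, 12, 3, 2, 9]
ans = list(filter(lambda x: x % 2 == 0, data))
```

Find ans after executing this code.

Step 1: Filter elements divisible by 2:
  14 % 2 = 0: kept
  20 % 2 = 0: kept
  12 % 2 = 0: kept
  3 % 2 = 1: removed
  2 % 2 = 0: kept
  9 % 2 = 1: removed
Therefore ans = [14, 20, 12, 2].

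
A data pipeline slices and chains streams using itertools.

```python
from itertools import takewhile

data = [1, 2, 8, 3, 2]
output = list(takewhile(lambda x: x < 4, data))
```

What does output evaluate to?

Step 1: takewhile stops at first element >= 4:
  1 < 4: take
  2 < 4: take
  8 >= 4: stop
Therefore output = [1, 2].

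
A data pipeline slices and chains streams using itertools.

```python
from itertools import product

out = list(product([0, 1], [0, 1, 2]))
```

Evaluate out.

Step 1: product([0, 1], [0, 1, 2]) gives all pairs:
  (0, 0)
  (0, 1)
  (0, 2)
  (1, 0)
  (1, 1)
  (1, 2)
Therefore out = [(0, 0), (0, 1), (0, 2), (1, 0), (1, 1), (1, 2)].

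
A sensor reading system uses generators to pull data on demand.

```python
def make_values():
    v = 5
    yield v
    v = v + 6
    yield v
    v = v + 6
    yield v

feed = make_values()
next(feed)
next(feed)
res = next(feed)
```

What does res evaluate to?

Step 1: Trace through generator execution:
  Yield 1: v starts at 5, yield 5
  Yield 2: v = 5 + 6 = 11, yield 11
  Yield 3: v = 11 + 6 = 17, yield 17
Step 2: First next() gets 5, second next() gets the second value, third next() yields 17.
Therefore res = 17.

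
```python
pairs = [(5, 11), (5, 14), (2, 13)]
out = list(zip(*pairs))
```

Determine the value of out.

Step 1: zip(*pairs) transposes: unzips [(5, 11), (5, 14), (2, 13)] into separate sequences.
Step 2: First elements: (5, 5, 2), second elements: (11, 14, 13).
Therefore out = [(5, 5, 2), (11, 14, 13)].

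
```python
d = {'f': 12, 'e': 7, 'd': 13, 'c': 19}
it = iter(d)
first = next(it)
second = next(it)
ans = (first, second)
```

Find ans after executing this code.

Step 1: iter(d) iterates over keys: ['f', 'e', 'd', 'c'].
Step 2: first = next(it) = 'f', second = next(it) = 'e'.
Therefore ans = ('f', 'e').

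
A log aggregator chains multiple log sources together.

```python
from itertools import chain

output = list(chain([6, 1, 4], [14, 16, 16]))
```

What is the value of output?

Step 1: chain() concatenates iterables: [6, 1, 4] + [14, 16, 16].
Therefore output = [6, 1, 4, 14, 16, 16].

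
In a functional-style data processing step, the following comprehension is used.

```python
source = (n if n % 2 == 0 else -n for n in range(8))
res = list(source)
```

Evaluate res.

Step 1: For each n in range(8), yield n if even, else -n:
  n=0: even, yield 0
  n=1: odd, yield -1
  n=2: even, yield 2
  n=3: odd, yield -3
  n=4: even, yield 4
  n=5: odd, yield -5
  n=6: even, yield 6
  n=7: odd, yield -7
Therefore res = [0, -1, 2, -3, 4, -5, 6, -7].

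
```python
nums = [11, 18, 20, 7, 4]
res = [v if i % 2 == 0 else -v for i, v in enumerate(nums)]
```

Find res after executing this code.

Step 1: For each (i, v), keep v if i is even, negate if odd:
  i=0 (even): keep 11
  i=1 (odd): negate to -18
  i=2 (even): keep 20
  i=3 (odd): negate to -7
  i=4 (even): keep 4
Therefore res = [11, -18, 20, -7, 4].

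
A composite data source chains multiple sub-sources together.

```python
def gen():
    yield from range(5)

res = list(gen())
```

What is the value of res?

Step 1: yield from delegates to the iterable, yielding each element.
Step 2: Collected values: [0, 1, 2, 3, 4].
Therefore res = [0, 1, 2, 3, 4].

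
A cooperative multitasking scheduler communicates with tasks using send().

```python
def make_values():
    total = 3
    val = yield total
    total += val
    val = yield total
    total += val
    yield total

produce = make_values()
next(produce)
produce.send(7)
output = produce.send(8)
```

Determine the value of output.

Step 1: next() -> yield total=3.
Step 2: send(7) -> val=7, total = 3+7 = 10, yield 10.
Step 3: send(8) -> val=8, total = 10+8 = 18, yield 18.
Therefore output = 18.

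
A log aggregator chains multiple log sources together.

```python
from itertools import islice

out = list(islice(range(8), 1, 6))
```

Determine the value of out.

Step 1: islice(range(8), 1, 6) takes elements at indices [1, 6).
Step 2: Elements: [1, 2, 3, 4, 5].
Therefore out = [1, 2, 3, 4, 5].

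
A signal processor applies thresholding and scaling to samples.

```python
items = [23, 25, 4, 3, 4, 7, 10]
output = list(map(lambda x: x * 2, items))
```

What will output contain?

Step 1: Apply lambda x: x * 2 to each element:
  23 -> 46
  25 -> 50
  4 -> 8
  3 -> 6
  4 -> 8
  7 -> 14
  10 -> 20
Therefore output = [46, 50, 8, 6, 8, 14, 20].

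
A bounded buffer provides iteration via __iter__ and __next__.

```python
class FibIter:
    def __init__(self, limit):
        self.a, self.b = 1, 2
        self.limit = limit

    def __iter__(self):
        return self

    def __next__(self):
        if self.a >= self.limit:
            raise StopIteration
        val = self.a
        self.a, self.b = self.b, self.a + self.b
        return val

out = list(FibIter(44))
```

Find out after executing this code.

Step 1: Fibonacci-like sequence (a=1, b=2) until >= 44:
  Yield 1, then a,b = 2,3
  Yield 2, then a,b = 3,5
  Yield 3, then a,b = 5,8
  Yield 5, then a,b = 8,13
  Yield 8, then a,b = 13,21
  Yield 13, then a,b = 21,34
  Yield 21, then a,b = 34,55
  Yield 34, then a,b = 55,89
Step 2: 55 >= 44, stop.
Therefore out = [1, 2, 3, 5, 8, 13, 21, 34].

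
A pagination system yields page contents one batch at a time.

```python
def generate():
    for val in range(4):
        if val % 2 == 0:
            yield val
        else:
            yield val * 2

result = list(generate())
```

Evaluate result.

Step 1: For each val in range(4), yield val if even, else val*2:
  val=0 (even): yield 0
  val=1 (odd): yield 1*2 = 2
  val=2 (even): yield 2
  val=3 (odd): yield 3*2 = 6
Therefore result = [0, 2, 2, 6].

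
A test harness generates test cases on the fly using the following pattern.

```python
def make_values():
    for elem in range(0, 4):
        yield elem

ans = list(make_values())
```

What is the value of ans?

Step 1: The generator yields each value from range(0, 4).
Step 2: list() consumes all yields: [0, 1, 2, 3].
Therefore ans = [0, 1, 2, 3].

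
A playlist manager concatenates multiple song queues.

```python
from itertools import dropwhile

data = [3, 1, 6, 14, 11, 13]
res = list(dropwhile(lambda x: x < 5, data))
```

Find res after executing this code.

Step 1: dropwhile drops elements while < 5:
  3 < 5: dropped
  1 < 5: dropped
  6: kept (dropping stopped)
Step 2: Remaining elements kept regardless of condition.
Therefore res = [6, 14, 11, 13].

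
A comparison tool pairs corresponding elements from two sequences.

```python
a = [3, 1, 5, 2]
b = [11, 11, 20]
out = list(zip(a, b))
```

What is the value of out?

Step 1: zip stops at shortest (len(a)=4, len(b)=3):
  Index 0: (3, 11)
  Index 1: (1, 11)
  Index 2: (5, 20)
Step 2: Last element of a (2) has no pair, dropped.
Therefore out = [(3, 11), (1, 11), (5, 20)].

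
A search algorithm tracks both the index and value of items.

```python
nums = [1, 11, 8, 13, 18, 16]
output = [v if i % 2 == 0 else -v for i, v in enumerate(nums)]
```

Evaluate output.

Step 1: For each (i, v), keep v if i is even, negate if odd:
  i=0 (even): keep 1
  i=1 (odd): negate to -11
  i=2 (even): keep 8
  i=3 (odd): negate to -13
  i=4 (even): keep 18
  i=5 (odd): negate to -16
Therefore output = [1, -11, 8, -13, 18, -16].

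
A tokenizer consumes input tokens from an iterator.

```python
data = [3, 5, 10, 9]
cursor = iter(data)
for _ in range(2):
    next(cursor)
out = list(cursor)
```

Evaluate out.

Step 1: Create iterator over [3, 5, 10, 9].
Step 2: Advance 2 positions (consuming [3, 5]).
Step 3: list() collects remaining elements: [10, 9].
Therefore out = [10, 9].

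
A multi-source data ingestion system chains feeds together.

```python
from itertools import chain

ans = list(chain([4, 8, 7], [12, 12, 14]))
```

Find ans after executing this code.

Step 1: chain() concatenates iterables: [4, 8, 7] + [12, 12, 14].
Therefore ans = [4, 8, 7, 12, 12, 14].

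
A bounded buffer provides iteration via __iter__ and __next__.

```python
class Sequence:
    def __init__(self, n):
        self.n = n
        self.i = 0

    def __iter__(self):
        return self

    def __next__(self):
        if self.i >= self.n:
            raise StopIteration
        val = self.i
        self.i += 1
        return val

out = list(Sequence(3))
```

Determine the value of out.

Step 1: Sequence(3) creates an iterator counting 0 to 2.
Step 2: list() consumes all values: [0, 1, 2].
Therefore out = [0, 1, 2].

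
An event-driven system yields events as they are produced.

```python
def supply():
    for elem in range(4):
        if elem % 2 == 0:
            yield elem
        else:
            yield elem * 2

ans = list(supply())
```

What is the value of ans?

Step 1: For each elem in range(4), yield elem if even, else elem*2:
  elem=0 (even): yield 0
  elem=1 (odd): yield 1*2 = 2
  elem=2 (even): yield 2
  elem=3 (odd): yield 3*2 = 6
Therefore ans = [0, 2, 2, 6].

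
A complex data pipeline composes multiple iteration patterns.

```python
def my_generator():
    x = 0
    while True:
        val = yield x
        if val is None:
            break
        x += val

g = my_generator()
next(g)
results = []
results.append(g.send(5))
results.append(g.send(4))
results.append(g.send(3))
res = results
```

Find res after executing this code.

Step 1: next(g) -> yield 0.
Step 2: send(5) -> x = 5, yield 5.
Step 3: send(4) -> x = 9, yield 9.
Step 4: send(3) -> x = 12, yield 12.
Therefore res = [5, 9, 12].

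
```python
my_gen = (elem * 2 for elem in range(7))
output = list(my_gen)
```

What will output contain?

Step 1: For each elem in range(7), compute elem*2:
  elem=0: 0*2 = 0
  elem=1: 1*2 = 2
  elem=2: 2*2 = 4
  elem=3: 3*2 = 6
  elem=4: 4*2 = 8
  elem=5: 5*2 = 10
  elem=6: 6*2 = 12
Therefore output = [0, 2, 4, 6, 8, 10, 12].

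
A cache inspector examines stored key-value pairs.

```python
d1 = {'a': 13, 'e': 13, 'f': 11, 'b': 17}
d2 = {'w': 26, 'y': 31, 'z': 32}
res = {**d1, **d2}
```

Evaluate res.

Step 1: Merge d1 and d2 (d2 values override on key conflicts).
Step 2: d1 has keys ['a', 'e', 'f', 'b'], d2 has keys ['w', 'y', 'z'].
Therefore res = {'a': 13, 'e': 13, 'f': 11, 'b': 17, 'w': 26, 'y': 31, 'z': 32}.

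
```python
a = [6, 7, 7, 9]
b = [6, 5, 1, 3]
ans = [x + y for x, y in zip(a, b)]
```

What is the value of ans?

Step 1: Add corresponding elements:
  6 + 6 = 12
  7 + 5 = 12
  7 + 1 = 8
  9 + 3 = 12
Therefore ans = [12, 12, 8, 12].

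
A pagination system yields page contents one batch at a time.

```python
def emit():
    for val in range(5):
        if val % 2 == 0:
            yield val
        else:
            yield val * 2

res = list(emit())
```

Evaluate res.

Step 1: For each val in range(5), yield val if even, else val*2:
  val=0 (even): yield 0
  val=1 (odd): yield 1*2 = 2
  val=2 (even): yield 2
  val=3 (odd): yield 3*2 = 6
  val=4 (even): yield 4
Therefore res = [0, 2, 2, 6, 4].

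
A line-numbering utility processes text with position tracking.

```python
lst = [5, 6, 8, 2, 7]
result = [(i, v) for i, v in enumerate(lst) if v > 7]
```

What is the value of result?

Step 1: Filter enumerate([5, 6, 8, 2, 7]) keeping v > 7:
  (0, 5): 5 <= 7, excluded
  (1, 6): 6 <= 7, excluded
  (2, 8): 8 > 7, included
  (3, 2): 2 <= 7, excluded
  (4, 7): 7 <= 7, excluded
Therefore result = [(2, 8)].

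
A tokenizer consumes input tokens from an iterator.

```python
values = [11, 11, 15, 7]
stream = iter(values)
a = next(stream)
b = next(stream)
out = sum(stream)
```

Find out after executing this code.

Step 1: Create iterator over [11, 11, 15, 7].
Step 2: a = next() = 11, b = next() = 11.
Step 3: sum() of remaining [15, 7] = 22.
Therefore out = 22.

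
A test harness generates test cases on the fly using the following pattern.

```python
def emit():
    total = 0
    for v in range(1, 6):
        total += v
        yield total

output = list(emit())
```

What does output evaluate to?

Step 1: Generator accumulates running sum:
  v=1: total = 1, yield 1
  v=2: total = 3, yield 3
  v=3: total = 6, yield 6
  v=4: total = 10, yield 10
  v=5: total = 15, yield 15
Therefore output = [1, 3, 6, 10, 15].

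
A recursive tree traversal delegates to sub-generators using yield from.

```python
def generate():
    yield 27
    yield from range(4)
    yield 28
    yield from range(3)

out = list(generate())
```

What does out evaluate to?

Step 1: Trace yields in order:
  yield 27
  yield 0
  yield 1
  yield 2
  yield 3
  yield 28
  yield 0
  yield 1
  yield 2
Therefore out = [27, 0, 1, 2, 3, 28, 0, 1, 2].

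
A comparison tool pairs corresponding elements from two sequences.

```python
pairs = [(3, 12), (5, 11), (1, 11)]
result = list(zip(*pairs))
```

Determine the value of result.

Step 1: zip(*pairs) transposes: unzips [(3, 12), (5, 11), (1, 11)] into separate sequences.
Step 2: First elements: (3, 5, 1), second elements: (12, 11, 11).
Therefore result = [(3, 5, 1), (12, 11, 11)].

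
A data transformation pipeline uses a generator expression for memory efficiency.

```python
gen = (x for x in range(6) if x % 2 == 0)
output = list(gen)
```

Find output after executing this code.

Step 1: Filter range(6) keeping only even values:
  x=0: even, included
  x=1: odd, excluded
  x=2: even, included
  x=3: odd, excluded
  x=4: even, included
  x=5: odd, excluded
Therefore output = [0, 2, 4].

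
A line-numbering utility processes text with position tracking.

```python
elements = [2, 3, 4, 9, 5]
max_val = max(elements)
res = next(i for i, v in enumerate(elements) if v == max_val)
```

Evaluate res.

Step 1: max([2, 3, 4, 9, 5]) = 9.
Step 2: Find first index where value == 9:
  Index 0: 2 != 9
  Index 1: 3 != 9
  Index 2: 4 != 9
  Index 3: 9 == 9, found!
Therefore res = 3.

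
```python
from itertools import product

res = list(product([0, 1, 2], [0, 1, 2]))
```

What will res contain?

Step 1: product([0, 1, 2], [0, 1, 2]) gives all pairs:
  (0, 0)
  (0, 1)
  (0, 2)
  (1, 0)
  (1, 1)
  (1, 2)
  (2, 0)
  (2, 1)
  (2, 2)
Therefore res = [(0, 0), (0, 1), (0, 2), (1, 0), (1, 1), (1, 2), (2, 0), (2, 1), (2, 2)].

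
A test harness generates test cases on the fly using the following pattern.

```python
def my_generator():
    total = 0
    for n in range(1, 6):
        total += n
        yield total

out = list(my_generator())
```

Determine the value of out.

Step 1: Generator accumulates running sum:
  n=1: total = 1, yield 1
  n=2: total = 3, yield 3
  n=3: total = 6, yield 6
  n=4: total = 10, yield 10
  n=5: total = 15, yield 15
Therefore out = [1, 3, 6, 10, 15].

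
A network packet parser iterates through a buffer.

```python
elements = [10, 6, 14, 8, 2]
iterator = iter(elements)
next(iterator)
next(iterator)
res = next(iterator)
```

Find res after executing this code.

Step 1: Create iterator over [10, 6, 14, 8, 2].
Step 2: next() consumes 10.
Step 3: next() consumes 6.
Step 4: next() returns 14.
Therefore res = 14.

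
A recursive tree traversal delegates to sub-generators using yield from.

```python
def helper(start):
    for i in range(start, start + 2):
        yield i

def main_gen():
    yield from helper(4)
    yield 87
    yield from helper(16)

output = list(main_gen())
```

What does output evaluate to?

Step 1: main_gen() delegates to helper(4):
  yield 4
  yield 5
Step 2: yield 87
Step 3: Delegates to helper(16):
  yield 16
  yield 17
Therefore output = [4, 5, 87, 16, 17].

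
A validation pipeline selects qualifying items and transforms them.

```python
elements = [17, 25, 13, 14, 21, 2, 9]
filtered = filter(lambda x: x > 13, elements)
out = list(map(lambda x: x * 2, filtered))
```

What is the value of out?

Step 1: Filter elements for elements > 13:
  17: kept
  25: kept
  13: removed
  14: kept
  21: kept
  2: removed
  9: removed
Step 2: Map x * 2 on filtered [17, 25, 14, 21]:
  17 -> 34
  25 -> 50
  14 -> 28
  21 -> 42
Therefore out = [34, 50, 28, 42].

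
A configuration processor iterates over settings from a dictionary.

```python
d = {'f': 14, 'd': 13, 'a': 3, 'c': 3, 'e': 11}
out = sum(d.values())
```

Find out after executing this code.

Step 1: d.values() = [14, 13, 3, 3, 11].
Step 2: sum = 44.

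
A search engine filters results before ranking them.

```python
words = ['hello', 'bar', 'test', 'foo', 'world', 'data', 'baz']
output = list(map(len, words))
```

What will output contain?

Step 1: Map len() to each word:
  'hello' -> 5
  'bar' -> 3
  'test' -> 4
  'foo' -> 3
  'world' -> 5
  'data' -> 4
  'baz' -> 3
Therefore output = [5, 3, 4, 3, 5, 4, 3].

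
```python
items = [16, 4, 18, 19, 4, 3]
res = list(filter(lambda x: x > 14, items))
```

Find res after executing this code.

Step 1: Filter elements > 14:
  16: kept
  4: removed
  18: kept
  19: kept
  4: removed
  3: removed
Therefore res = [16, 18, 19].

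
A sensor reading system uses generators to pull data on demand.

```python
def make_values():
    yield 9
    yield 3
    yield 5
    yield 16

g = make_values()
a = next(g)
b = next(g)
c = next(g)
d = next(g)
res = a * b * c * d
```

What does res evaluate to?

Step 1: Create generator and consume all values:
  a = next(g) = 9
  b = next(g) = 3
  c = next(g) = 5
  d = next(g) = 16
Step 2: res = 9 * 3 * 5 * 16 = 2160.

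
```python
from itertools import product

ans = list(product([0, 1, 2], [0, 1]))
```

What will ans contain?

Step 1: product([0, 1, 2], [0, 1]) gives all pairs:
  (0, 0)
  (0, 1)
  (1, 0)
  (1, 1)
  (2, 0)
  (2, 1)
Therefore ans = [(0, 0), (0, 1), (1, 0), (1, 1), (2, 0), (2, 1)].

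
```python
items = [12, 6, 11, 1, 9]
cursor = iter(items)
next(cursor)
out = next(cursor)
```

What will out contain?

Step 1: Create iterator over [12, 6, 11, 1, 9].
Step 2: next() consumes 12.
Step 3: next() returns 6.
Therefore out = 6.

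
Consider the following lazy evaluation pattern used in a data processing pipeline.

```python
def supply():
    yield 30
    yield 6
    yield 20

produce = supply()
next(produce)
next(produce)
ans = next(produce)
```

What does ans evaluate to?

Step 1: supply() creates a generator.
Step 2: next(produce) yields 30 (consumed and discarded).
Step 3: next(produce) yields 6 (consumed and discarded).
Step 4: next(produce) yields 20, assigned to ans.
Therefore ans = 20.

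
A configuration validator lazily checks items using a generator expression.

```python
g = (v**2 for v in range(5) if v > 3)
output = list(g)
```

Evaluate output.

Step 1: For range(5), keep v > 3, then square:
  v=0: 0 <= 3, excluded
  v=1: 1 <= 3, excluded
  v=2: 2 <= 3, excluded
  v=3: 3 <= 3, excluded
  v=4: 4 > 3, yield 4**2 = 16
Therefore output = [16].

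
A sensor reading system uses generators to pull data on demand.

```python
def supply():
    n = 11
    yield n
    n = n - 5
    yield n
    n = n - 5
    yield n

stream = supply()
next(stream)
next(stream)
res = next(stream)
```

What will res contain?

Step 1: Trace through generator execution:
  Yield 1: n starts at 11, yield 11
  Yield 2: n = 11 - 5 = 6, yield 6
  Yield 3: n = 6 - 5 = 1, yield 1
Step 2: First next() gets 11, second next() gets the second value, third next() yields 1.
Therefore res = 1.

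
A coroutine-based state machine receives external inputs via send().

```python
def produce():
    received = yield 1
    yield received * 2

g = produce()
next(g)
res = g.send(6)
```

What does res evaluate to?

Step 1: next(g) advances to first yield, producing 1.
Step 2: send(6) resumes, received = 6.
Step 3: yield received * 2 = 6 * 2 = 12.
Therefore res = 12.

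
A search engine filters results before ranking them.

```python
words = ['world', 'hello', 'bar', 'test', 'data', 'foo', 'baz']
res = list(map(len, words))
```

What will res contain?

Step 1: Map len() to each word:
  'world' -> 5
  'hello' -> 5
  'bar' -> 3
  'test' -> 4
  'data' -> 4
  'foo' -> 3
  'baz' -> 3
Therefore res = [5, 5, 3, 4, 4, 3, 3].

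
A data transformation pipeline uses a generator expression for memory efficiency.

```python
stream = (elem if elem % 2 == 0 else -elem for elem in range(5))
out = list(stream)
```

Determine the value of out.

Step 1: For each elem in range(5), yield elem if even, else -elem:
  elem=0: even, yield 0
  elem=1: odd, yield -1
  elem=2: even, yield 2
  elem=3: odd, yield -3
  elem=4: even, yield 4
Therefore out = [0, -1, 2, -3, 4].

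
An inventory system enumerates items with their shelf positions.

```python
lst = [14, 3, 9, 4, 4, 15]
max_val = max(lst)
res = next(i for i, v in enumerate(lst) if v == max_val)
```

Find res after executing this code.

Step 1: max([14, 3, 9, 4, 4, 15]) = 15.
Step 2: Find first index where value == 15:
  Index 0: 14 != 15
  Index 1: 3 != 15
  Index 2: 9 != 15
  Index 3: 4 != 15
  Index 4: 4 != 15
  Index 5: 15 == 15, found!
Therefore res = 5.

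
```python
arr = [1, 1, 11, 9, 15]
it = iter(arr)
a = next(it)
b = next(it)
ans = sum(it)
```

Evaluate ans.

Step 1: Create iterator over [1, 1, 11, 9, 15].
Step 2: a = next() = 1, b = next() = 1.
Step 3: sum() of remaining [11, 9, 15] = 35.
Therefore ans = 35.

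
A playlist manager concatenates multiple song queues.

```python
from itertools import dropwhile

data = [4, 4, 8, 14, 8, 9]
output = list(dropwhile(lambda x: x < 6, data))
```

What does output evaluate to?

Step 1: dropwhile drops elements while < 6:
  4 < 6: dropped
  4 < 6: dropped
  8: kept (dropping stopped)
Step 2: Remaining elements kept regardless of condition.
Therefore output = [8, 14, 8, 9].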